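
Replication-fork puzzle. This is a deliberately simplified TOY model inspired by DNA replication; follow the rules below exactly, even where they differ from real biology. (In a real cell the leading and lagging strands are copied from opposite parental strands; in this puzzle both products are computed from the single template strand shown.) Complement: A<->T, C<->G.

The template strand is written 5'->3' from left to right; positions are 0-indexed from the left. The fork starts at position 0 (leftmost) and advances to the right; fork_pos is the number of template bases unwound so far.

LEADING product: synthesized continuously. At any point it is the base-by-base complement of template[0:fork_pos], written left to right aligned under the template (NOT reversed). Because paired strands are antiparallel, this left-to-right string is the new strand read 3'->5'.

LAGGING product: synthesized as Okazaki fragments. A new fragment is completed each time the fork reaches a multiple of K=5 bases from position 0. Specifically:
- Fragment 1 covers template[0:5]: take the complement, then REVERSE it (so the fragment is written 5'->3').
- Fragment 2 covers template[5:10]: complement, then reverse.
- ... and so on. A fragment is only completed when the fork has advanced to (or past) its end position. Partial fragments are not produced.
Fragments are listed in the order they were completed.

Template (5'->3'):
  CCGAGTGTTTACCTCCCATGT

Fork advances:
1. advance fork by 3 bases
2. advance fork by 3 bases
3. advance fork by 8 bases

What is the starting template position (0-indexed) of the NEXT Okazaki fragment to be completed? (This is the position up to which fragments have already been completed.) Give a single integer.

Step 1: advance 3 -> fork_pos = 0 + 3 = 3. Next multiple of 5 is 5 (not reached); still 0 fragment(s).
Step 2: advance 3 -> fork_pos = 3 + 3 = 6. Reached multiple(s) of 5: 5 -> fragment 1 completed (1 total).
Step 3: advance 8 -> fork_pos = 6 + 8 = 14. Reached multiple(s) of 5: 10 -> fragment 2 completed (2 total).
2 fragment(s) completed, covering template[0:10] (2 x 5 = 10). The next fragment, fragment 3, covers template[10:15], so it starts at position 10.

Answer: 10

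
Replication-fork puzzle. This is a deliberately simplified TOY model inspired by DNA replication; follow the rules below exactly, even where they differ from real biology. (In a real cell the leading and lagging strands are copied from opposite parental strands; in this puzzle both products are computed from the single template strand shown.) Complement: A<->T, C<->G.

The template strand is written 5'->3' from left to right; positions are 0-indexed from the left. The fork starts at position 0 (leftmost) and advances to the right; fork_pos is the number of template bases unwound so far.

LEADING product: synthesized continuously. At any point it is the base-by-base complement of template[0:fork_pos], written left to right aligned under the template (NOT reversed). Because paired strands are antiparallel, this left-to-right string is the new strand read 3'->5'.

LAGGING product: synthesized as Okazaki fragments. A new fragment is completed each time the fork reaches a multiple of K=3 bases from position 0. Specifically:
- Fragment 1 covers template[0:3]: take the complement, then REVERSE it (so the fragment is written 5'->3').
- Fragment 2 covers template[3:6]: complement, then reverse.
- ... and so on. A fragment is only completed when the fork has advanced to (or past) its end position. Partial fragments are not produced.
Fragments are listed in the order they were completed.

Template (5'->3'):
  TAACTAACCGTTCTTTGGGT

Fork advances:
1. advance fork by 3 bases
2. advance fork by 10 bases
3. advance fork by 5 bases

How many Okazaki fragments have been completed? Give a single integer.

Step 1: advance 3 -> fork_pos = 0 + 3 = 3. Reached multiple(s) of 3: 3 -> fragment 1 completed (1 total).
Step 2: advance 10 -> fork_pos = 3 + 10 = 13. Reached multiple(s) of 3: 6, 9, 12 -> fragments 2-4 completed (4 total).
Step 3: advance 5 -> fork_pos = 13 + 5 = 18. Reached multiple(s) of 3: 15, 18 -> fragments 5-6 completed (6 total).
Check: final fork_pos = 18; the multiples of 3 that are <= 18 are 3..18 -> 18 // 3 = 6 completed fragment(s).

Answer: 6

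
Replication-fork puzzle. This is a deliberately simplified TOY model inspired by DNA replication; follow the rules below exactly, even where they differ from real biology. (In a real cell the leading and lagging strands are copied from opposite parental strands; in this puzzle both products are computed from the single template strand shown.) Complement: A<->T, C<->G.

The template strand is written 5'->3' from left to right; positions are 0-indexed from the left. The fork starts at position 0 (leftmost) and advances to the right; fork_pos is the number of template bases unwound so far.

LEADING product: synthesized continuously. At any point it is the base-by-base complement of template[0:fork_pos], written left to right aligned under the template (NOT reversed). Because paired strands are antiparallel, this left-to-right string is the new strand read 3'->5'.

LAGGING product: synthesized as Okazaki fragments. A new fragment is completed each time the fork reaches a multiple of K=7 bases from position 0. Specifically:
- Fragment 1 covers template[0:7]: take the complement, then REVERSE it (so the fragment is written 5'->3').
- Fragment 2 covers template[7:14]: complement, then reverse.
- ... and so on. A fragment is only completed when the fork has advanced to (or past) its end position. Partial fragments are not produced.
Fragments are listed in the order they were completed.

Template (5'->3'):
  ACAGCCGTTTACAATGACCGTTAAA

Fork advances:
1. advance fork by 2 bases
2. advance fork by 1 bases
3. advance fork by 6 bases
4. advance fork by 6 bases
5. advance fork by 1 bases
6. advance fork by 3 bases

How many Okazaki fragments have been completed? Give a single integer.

Answer: 2

Derivation:
Step 1: advance 2 -> fork_pos = 0 + 2 = 2. Next multiple of 7 is 7 (not reached); still 0 fragment(s).
Step 2: advance 1 -> fork_pos = 2 + 1 = 3. Next multiple of 7 is 7 (not reached); still 0 fragment(s).
Step 3: advance 6 -> fork_pos = 3 + 6 = 9. Reached multiple(s) of 7: 7 -> fragment 1 completed (1 total).
Step 4: advance 6 -> fork_pos = 9 + 6 = 15. Reached multiple(s) of 7: 14 -> fragment 2 completed (2 total).
Step 5: advance 1 -> fork_pos = 15 + 1 = 16. Next multiple of 7 is 21 (not reached); still 2 fragment(s).
Step 6: advance 3 -> fork_pos = 16 + 3 = 19. Next multiple of 7 is 21 (not reached); still 2 fragment(s).
Check: final fork_pos = 19; the multiples of 7 that are <= 19 are 7..14 -> 19 // 7 = 2 completed fragment(s).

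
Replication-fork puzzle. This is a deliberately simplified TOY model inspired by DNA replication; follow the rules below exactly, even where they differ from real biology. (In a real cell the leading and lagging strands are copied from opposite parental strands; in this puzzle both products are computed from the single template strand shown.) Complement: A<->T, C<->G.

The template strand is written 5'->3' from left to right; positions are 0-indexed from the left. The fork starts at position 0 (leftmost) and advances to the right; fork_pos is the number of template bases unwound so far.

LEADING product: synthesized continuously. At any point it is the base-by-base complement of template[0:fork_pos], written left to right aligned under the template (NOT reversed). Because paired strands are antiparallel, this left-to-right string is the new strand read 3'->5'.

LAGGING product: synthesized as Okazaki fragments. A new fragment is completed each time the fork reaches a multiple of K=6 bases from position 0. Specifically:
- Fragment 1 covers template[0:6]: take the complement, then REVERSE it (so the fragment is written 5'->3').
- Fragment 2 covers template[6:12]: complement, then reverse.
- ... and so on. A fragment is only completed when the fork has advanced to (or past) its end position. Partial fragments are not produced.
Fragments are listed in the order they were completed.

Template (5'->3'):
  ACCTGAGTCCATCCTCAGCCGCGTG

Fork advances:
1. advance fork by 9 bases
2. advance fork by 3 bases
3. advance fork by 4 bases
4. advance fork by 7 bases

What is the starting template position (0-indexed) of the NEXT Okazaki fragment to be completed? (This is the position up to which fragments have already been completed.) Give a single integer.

Step 1: advance 9 -> fork_pos = 0 + 9 = 9. Reached multiple(s) of 6: 6 -> fragment 1 completed (1 total).
Step 2: advance 3 -> fork_pos = 9 + 3 = 12. Reached multiple(s) of 6: 12 -> fragment 2 completed (2 total).
Step 3: advance 4 -> fork_pos = 12 + 4 = 16. Next multiple of 6 is 18 (not reached); still 2 fragment(s).
Step 4: advance 7 -> fork_pos = 16 + 7 = 23. Reached multiple(s) of 6: 18 -> fragment 3 completed (3 total).
3 fragment(s) completed, covering template[0:18] (3 x 6 = 18). The next fragment, fragment 4, covers template[18:24], so it starts at position 18.

Answer: 18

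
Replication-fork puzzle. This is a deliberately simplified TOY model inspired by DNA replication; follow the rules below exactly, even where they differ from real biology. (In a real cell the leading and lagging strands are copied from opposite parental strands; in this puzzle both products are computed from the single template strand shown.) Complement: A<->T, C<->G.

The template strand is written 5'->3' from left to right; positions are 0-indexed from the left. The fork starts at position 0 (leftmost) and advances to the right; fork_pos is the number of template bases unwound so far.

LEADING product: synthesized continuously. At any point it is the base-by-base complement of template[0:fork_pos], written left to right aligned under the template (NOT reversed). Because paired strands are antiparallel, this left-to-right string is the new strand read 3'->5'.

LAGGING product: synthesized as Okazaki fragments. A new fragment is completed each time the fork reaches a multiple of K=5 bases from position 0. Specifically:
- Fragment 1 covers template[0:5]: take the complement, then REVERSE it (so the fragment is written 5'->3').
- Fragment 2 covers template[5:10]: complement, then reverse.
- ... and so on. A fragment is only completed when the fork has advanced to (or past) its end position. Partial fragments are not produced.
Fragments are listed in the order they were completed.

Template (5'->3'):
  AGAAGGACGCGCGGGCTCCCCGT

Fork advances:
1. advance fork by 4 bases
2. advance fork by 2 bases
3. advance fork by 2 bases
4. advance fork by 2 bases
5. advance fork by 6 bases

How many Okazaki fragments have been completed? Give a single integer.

Answer: 3

Derivation:
Step 1: advance 4 -> fork_pos = 0 + 4 = 4. Next multiple of 5 is 5 (not reached); still 0 fragment(s).
Step 2: advance 2 -> fork_pos = 4 + 2 = 6. Reached multiple(s) of 5: 5 -> fragment 1 completed (1 total).
Step 3: advance 2 -> fork_pos = 6 + 2 = 8. Next multiple of 5 is 10 (not reached); still 1 fragment(s).
Step 4: advance 2 -> fork_pos = 8 + 2 = 10. Reached multiple(s) of 5: 10 -> fragment 2 completed (2 total).
Step 5: advance 6 -> fork_pos = 10 + 6 = 16. Reached multiple(s) of 5: 15 -> fragment 3 completed (3 total).
Check: final fork_pos = 16; the multiples of 5 that are <= 16 are 5..15 -> 16 // 5 = 3 completed fragment(s).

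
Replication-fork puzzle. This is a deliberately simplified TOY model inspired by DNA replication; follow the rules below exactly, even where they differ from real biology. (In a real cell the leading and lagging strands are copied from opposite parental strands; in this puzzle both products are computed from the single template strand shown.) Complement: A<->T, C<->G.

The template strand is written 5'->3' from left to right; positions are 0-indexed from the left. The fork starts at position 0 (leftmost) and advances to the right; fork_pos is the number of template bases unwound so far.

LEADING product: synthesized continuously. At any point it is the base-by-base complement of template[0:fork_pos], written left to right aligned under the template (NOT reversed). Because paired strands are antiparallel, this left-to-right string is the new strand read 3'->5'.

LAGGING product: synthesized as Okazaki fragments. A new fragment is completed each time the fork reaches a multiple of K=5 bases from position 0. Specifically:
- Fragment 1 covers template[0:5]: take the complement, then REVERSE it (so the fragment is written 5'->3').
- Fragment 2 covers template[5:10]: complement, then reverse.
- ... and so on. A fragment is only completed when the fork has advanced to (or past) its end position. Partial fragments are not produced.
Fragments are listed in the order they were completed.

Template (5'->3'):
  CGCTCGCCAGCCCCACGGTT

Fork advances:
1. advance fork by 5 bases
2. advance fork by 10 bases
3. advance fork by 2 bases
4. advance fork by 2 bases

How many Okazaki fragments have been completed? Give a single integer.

Step 1: advance 5 -> fork_pos = 0 + 5 = 5. Reached multiple(s) of 5: 5 -> fragment 1 completed (1 total).
Step 2: advance 10 -> fork_pos = 5 + 10 = 15. Reached multiple(s) of 5: 10, 15 -> fragments 2-3 completed (3 total).
Step 3: advance 2 -> fork_pos = 15 + 2 = 17. Next multiple of 5 is 20 (not reached); still 3 fragment(s).
Step 4: advance 2 -> fork_pos = 17 + 2 = 19. Next multiple of 5 is 20 (not reached); still 3 fragment(s).
Check: final fork_pos = 19; the multiples of 5 that are <= 19 are 5..15 -> 19 // 5 = 3 completed fragment(s).

Answer: 3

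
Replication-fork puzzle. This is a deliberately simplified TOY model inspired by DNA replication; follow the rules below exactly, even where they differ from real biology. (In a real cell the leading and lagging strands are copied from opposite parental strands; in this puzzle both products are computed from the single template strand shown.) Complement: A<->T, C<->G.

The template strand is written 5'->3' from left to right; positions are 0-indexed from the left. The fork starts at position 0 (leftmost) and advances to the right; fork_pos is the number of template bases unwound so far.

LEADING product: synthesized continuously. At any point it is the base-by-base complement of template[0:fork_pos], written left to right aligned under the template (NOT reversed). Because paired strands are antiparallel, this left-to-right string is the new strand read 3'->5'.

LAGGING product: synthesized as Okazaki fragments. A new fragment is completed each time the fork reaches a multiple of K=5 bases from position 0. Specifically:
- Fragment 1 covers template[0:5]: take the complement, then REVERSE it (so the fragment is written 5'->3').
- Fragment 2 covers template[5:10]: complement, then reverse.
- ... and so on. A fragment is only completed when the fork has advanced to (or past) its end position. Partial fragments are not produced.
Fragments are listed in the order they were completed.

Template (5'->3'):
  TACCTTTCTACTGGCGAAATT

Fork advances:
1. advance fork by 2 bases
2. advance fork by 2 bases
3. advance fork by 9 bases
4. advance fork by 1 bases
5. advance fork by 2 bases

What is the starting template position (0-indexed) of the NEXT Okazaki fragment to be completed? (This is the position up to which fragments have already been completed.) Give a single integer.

Step 1: advance 2 -> fork_pos = 0 + 2 = 2. Next multiple of 5 is 5 (not reached); still 0 fragment(s).
Step 2: advance 2 -> fork_pos = 2 + 2 = 4. Next multiple of 5 is 5 (not reached); still 0 fragment(s).
Step 3: advance 9 -> fork_pos = 4 + 9 = 13. Reached multiple(s) of 5: 5, 10 -> fragments 1-2 completed (2 total).
Step 4: advance 1 -> fork_pos = 13 + 1 = 14. Next multiple of 5 is 15 (not reached); still 2 fragment(s).
Step 5: advance 2 -> fork_pos = 14 + 2 = 16. Reached multiple(s) of 5: 15 -> fragment 3 completed (3 total).
3 fragment(s) completed, covering template[0:15] (3 x 5 = 15). The next fragment, fragment 4, covers template[15:20], so it starts at position 15.

Answer: 15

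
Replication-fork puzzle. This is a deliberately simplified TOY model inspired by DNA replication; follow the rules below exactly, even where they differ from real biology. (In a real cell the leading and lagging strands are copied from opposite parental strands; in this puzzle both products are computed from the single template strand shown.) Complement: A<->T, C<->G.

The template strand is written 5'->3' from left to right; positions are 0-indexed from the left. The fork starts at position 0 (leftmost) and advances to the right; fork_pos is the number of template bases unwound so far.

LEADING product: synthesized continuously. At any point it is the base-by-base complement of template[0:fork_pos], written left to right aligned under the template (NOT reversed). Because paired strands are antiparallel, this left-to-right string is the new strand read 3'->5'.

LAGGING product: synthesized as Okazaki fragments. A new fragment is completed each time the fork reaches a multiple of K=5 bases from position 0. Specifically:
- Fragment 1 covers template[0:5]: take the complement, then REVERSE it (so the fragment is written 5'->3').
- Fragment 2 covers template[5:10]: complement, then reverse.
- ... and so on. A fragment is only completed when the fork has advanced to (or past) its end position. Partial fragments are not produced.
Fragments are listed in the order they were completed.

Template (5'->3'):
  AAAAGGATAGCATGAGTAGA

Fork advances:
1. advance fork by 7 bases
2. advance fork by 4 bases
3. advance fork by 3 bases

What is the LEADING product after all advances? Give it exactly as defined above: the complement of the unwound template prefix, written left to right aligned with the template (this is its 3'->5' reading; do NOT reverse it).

Answer: TTTTCCTATCGTAC

Derivation:
Step 1: advance 7 -> fork_pos = 0 + 7 = 7.
Step 2: advance 4 -> fork_pos = 7 + 4 = 11.
Step 3: advance 3 -> fork_pos = 11 + 3 = 14.
Unwound prefix: template[0:14] = AAAAGGATAGCATG
Complement it base by base (A<->T, C<->G), keeping left-to-right order:
  [0:5] AAAAG -> TTTTC
  [5:10] GATAG -> CTATC
  [10:14] CATG -> GTAC
Concatenate: TTTTCCTATCGTAC (length 14; written aligned with the template, i.e. 3'->5').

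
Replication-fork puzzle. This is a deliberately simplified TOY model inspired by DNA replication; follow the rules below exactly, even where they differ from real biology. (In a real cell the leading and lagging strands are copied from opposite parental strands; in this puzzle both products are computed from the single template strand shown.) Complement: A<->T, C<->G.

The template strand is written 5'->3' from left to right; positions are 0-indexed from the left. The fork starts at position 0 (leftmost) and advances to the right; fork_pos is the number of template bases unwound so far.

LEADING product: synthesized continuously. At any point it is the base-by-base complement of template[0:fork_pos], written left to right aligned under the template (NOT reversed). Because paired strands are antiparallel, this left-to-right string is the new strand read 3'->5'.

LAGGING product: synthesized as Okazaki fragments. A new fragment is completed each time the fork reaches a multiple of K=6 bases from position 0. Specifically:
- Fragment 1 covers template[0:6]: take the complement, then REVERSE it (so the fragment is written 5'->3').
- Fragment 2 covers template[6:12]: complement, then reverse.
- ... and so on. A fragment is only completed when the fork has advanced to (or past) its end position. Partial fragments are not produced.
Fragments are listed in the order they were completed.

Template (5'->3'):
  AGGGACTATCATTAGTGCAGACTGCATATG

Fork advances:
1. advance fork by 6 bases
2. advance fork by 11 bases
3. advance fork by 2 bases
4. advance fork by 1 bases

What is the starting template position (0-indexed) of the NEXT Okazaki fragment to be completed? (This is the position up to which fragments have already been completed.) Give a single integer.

Step 1: advance 6 -> fork_pos = 0 + 6 = 6. Reached multiple(s) of 6: 6 -> fragment 1 completed (1 total).
Step 2: advance 11 -> fork_pos = 6 + 11 = 17. Reached multiple(s) of 6: 12 -> fragment 2 completed (2 total).
Step 3: advance 2 -> fork_pos = 17 + 2 = 19. Reached multiple(s) of 6: 18 -> fragment 3 completed (3 total).
Step 4: advance 1 -> fork_pos = 19 + 1 = 20. Next multiple of 6 is 24 (not reached); still 3 fragment(s).
3 fragment(s) completed, covering template[0:18] (3 x 6 = 18). The next fragment, fragment 4, covers template[18:24], so it starts at position 18.

Answer: 18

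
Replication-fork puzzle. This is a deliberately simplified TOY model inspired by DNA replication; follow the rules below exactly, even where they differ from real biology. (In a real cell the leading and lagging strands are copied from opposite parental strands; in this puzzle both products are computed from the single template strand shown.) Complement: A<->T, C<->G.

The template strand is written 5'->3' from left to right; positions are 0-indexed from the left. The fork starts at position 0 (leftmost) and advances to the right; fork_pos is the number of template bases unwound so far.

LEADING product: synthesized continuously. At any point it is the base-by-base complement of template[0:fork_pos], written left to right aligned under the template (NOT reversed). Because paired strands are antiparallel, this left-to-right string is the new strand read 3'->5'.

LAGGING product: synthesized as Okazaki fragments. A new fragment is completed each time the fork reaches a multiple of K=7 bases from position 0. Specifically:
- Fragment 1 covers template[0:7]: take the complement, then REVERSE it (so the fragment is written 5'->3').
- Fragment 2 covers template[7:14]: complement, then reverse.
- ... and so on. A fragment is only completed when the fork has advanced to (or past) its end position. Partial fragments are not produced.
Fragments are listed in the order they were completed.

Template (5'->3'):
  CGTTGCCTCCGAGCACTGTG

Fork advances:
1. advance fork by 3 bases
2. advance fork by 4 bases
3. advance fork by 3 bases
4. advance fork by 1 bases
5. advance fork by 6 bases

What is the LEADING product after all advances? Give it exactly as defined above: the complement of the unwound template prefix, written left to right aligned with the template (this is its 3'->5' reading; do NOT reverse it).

Step 1: advance 3 -> fork_pos = 0 + 3 = 3.
Step 2: advance 4 -> fork_pos = 3 + 4 = 7.
Step 3: advance 3 -> fork_pos = 7 + 3 = 10.
Step 4: advance 1 -> fork_pos = 10 + 1 = 11.
Step 5: advance 6 -> fork_pos = 11 + 6 = 17.
Unwound prefix: template[0:17] = CGTTGCCTCCGAGCACT
Complement it base by base (A<->T, C<->G), keeping left-to-right order:
  [0:5] CGTTG -> GCAAC
  [5:10] CCTCC -> GGAGG
  [10:15] GAGCA -> CTCGT
  [15:17] CT -> GA
Concatenate: GCAACGGAGGCTCGTGA (length 17; written aligned with the template, i.e. 3'->5').

Answer: GCAACGGAGGCTCGTGA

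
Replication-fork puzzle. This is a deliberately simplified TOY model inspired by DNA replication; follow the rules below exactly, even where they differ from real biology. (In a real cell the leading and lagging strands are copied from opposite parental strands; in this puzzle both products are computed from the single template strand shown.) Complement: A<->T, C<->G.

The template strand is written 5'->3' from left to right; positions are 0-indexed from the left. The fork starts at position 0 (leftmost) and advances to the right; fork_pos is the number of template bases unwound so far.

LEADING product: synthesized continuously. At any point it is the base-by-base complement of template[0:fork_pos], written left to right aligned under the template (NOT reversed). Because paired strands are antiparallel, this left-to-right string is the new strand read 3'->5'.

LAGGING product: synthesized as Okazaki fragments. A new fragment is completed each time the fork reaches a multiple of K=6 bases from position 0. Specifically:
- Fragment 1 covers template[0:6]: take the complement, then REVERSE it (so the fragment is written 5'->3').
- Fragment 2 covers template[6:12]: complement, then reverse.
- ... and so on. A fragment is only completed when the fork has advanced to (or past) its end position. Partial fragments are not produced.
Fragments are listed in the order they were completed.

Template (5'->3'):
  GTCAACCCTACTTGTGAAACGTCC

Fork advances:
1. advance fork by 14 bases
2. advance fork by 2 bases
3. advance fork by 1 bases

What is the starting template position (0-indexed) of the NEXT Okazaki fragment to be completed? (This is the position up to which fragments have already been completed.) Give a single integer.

Answer: 12

Derivation:
Step 1: advance 14 -> fork_pos = 0 + 14 = 14. Reached multiple(s) of 6: 6, 12 -> fragments 1-2 completed (2 total).
Step 2: advance 2 -> fork_pos = 14 + 2 = 16. Next multiple of 6 is 18 (not reached); still 2 fragment(s).
Step 3: advance 1 -> fork_pos = 16 + 1 = 17. Next multiple of 6 is 18 (not reached); still 2 fragment(s).
2 fragment(s) completed, covering template[0:12] (2 x 6 = 12). The next fragment, fragment 3, covers template[12:18], so it starts at position 12.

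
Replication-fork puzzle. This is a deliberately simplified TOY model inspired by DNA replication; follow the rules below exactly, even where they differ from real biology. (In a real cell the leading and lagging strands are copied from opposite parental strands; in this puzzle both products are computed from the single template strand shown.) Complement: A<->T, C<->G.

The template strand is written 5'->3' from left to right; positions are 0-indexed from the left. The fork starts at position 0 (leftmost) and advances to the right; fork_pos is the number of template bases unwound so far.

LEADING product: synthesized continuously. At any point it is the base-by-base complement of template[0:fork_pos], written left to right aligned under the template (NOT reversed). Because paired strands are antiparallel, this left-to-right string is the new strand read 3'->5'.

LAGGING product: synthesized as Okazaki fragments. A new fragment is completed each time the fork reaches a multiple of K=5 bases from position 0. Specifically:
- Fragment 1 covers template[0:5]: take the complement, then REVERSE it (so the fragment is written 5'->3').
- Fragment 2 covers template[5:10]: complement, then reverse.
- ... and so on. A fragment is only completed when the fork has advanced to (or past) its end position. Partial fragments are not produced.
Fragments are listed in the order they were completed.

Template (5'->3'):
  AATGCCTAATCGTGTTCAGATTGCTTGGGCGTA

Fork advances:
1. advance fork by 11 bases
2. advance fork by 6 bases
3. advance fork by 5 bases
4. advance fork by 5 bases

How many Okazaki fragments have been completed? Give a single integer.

Answer: 5

Derivation:
Step 1: advance 11 -> fork_pos = 0 + 11 = 11. Reached multiple(s) of 5: 5, 10 -> fragments 1-2 completed (2 total).
Step 2: advance 6 -> fork_pos = 11 + 6 = 17. Reached multiple(s) of 5: 15 -> fragment 3 completed (3 total).
Step 3: advance 5 -> fork_pos = 17 + 5 = 22. Reached multiple(s) of 5: 20 -> fragment 4 completed (4 total).
Step 4: advance 5 -> fork_pos = 22 + 5 = 27. Reached multiple(s) of 5: 25 -> fragment 5 completed (5 total).
Check: final fork_pos = 27; the multiples of 5 that are <= 27 are 5..25 -> 27 // 5 = 5 completed fragment(s).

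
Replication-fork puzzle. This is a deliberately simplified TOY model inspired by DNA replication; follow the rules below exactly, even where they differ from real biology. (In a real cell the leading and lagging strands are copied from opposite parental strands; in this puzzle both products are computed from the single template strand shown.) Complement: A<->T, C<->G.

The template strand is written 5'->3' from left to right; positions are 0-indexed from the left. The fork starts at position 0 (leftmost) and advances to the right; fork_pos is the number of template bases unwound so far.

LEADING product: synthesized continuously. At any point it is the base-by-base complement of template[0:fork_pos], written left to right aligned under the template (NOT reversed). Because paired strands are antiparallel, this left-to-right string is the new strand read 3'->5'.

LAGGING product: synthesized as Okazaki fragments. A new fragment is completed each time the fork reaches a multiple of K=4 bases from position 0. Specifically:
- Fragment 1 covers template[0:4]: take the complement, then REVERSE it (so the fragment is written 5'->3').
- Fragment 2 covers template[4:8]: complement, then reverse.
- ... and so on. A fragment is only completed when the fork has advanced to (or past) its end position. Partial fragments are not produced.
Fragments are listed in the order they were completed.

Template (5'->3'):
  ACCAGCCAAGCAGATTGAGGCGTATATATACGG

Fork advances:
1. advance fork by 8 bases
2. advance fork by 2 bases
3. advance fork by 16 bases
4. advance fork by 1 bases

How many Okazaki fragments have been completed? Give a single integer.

Step 1: advance 8 -> fork_pos = 0 + 8 = 8. Reached multiple(s) of 4: 4, 8 -> fragments 1-2 completed (2 total).
Step 2: advance 2 -> fork_pos = 8 + 2 = 10. Next multiple of 4 is 12 (not reached); still 2 fragment(s).
Step 3: advance 16 -> fork_pos = 10 + 16 = 26. Reached multiple(s) of 4: 12, 16, 20, 24 -> fragments 3-6 completed (6 total).
Step 4: advance 1 -> fork_pos = 26 + 1 = 27. Next multiple of 4 is 28 (not reached); still 6 fragment(s).
Check: final fork_pos = 27; the multiples of 4 that are <= 27 are 4..24 -> 27 // 4 = 6 completed fragment(s).

Answer: 6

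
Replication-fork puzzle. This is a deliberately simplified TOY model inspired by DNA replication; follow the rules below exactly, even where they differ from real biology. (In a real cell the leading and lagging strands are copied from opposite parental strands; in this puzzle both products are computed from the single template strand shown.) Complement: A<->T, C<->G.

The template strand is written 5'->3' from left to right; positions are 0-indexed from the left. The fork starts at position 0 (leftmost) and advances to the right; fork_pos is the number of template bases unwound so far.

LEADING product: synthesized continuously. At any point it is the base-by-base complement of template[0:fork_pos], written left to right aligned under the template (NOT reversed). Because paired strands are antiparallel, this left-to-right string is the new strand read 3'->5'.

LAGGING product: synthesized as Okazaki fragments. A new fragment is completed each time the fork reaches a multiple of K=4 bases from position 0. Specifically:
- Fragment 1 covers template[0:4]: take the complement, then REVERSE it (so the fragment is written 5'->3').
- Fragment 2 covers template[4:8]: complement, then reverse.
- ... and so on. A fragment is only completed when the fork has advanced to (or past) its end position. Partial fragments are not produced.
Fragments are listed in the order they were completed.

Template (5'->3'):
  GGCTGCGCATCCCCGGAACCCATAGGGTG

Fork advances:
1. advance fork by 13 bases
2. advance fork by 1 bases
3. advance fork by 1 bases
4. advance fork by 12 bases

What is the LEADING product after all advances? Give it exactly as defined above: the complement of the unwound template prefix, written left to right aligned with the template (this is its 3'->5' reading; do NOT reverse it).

Answer: CCGACGCGTAGGGGCCTTGGGTATCCC

Derivation:
Step 1: advance 13 -> fork_pos = 0 + 13 = 13.
Step 2: advance 1 -> fork_pos = 13 + 1 = 14.
Step 3: advance 1 -> fork_pos = 14 + 1 = 15.
Step 4: advance 12 -> fork_pos = 15 + 12 = 27.
Unwound prefix: template[0:27] = GGCTGCGCATCCCCGGAACCCATAGGG
Complement it base by base (A<->T, C<->G), keeping left-to-right order:
  [0:5] GGCTG -> CCGAC
  [5:10] CGCAT -> GCGTA
  [10:15] CCCCG -> GGGGC
  [15:20] GAACC -> CTTGG
  [20:25] CATAG -> GTATC
  [25:27] GG -> CC
Concatenate: CCGACGCGTAGGGGCCTTGGGTATCCC (length 27; written aligned with the template, i.e. 3'->5').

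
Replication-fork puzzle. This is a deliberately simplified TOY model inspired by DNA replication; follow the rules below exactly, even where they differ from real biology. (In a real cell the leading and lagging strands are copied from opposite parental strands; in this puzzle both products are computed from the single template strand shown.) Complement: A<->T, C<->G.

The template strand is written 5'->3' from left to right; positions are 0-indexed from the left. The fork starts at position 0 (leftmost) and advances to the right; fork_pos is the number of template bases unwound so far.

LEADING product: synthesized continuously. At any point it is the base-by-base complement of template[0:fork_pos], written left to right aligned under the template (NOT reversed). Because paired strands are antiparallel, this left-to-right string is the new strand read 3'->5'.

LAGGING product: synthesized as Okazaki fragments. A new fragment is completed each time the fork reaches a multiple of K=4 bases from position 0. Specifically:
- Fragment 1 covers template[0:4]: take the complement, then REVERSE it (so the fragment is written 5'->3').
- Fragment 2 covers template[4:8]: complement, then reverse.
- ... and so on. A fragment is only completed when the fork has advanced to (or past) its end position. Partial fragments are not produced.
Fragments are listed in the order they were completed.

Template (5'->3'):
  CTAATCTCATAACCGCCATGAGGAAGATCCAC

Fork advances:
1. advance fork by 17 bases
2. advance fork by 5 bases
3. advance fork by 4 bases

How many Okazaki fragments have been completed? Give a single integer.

Answer: 6

Derivation:
Step 1: advance 17 -> fork_pos = 0 + 17 = 17. Reached multiple(s) of 4: 4, 8, 12, 16 -> fragments 1-4 completed (4 total).
Step 2: advance 5 -> fork_pos = 17 + 5 = 22. Reached multiple(s) of 4: 20 -> fragment 5 completed (5 total).
Step 3: advance 4 -> fork_pos = 22 + 4 = 26. Reached multiple(s) of 4: 24 -> fragment 6 completed (6 total).
Check: final fork_pos = 26; the multiples of 4 that are <= 26 are 4..24 -> 26 // 4 = 6 completed fragment(s).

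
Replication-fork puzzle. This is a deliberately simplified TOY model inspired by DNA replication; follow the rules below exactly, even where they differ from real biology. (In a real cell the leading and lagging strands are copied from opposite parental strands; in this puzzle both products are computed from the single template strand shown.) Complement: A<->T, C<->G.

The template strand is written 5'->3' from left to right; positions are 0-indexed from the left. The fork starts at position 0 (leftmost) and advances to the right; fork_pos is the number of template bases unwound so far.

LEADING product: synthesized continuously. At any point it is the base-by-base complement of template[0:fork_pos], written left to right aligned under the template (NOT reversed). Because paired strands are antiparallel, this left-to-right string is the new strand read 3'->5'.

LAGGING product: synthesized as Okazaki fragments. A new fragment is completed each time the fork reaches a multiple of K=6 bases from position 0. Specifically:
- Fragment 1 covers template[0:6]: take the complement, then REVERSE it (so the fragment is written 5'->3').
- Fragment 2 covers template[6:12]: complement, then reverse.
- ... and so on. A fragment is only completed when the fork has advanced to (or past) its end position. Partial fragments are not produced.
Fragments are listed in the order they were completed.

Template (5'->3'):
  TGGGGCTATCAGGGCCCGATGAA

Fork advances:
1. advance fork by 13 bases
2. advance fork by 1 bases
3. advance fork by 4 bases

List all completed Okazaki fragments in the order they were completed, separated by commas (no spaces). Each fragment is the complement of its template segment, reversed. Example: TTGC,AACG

Step 1: advance 13 -> fork_pos = 0 + 13 = 13. Reached multiple(s) of 6: 6, 12 -> fragments 1-2 completed (2 total).
Step 2: advance 1 -> fork_pos = 13 + 1 = 14. Next multiple of 6 is 18 (not reached); still 2 fragment(s).
Step 3: advance 4 -> fork_pos = 14 + 4 = 18. Reached multiple(s) of 6: 18 -> fragment 3 completed (3 total).
Final fork_pos = 18, so 3 fragment(s) are complete. Build each: template segment -> complement -> reverse.
Fragment 1: template[0:6] = TGGGGC -> complement ACCCCG -> reversed GCCCCA
Fragment 2: template[6:12] = TATCAG -> complement ATAGTC -> reversed CTGATA
Fragment 3: template[12:18] = GGCCCG -> complement CCGGGC -> reversed CGGGCC

Answer: GCCCCA,CTGATA,CGGGCC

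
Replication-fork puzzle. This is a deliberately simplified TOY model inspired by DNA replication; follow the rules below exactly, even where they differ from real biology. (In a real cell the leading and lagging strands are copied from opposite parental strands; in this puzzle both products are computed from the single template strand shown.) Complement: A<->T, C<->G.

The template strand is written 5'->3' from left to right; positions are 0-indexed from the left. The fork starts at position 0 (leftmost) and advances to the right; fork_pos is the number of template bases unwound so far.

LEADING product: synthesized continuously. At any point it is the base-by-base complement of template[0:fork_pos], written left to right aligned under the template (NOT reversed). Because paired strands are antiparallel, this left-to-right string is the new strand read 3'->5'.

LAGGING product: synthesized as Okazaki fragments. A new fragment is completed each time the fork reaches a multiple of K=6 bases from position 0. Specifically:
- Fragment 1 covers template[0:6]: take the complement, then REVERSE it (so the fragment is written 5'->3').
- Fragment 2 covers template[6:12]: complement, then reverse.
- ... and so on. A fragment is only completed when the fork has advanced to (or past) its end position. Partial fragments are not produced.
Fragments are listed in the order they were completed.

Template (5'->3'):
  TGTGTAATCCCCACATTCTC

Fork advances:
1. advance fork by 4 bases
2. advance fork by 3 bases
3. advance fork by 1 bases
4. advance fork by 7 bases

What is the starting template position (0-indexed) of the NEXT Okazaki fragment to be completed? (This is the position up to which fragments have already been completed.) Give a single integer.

Answer: 12

Derivation:
Step 1: advance 4 -> fork_pos = 0 + 4 = 4. Next multiple of 6 is 6 (not reached); still 0 fragment(s).
Step 2: advance 3 -> fork_pos = 4 + 3 = 7. Reached multiple(s) of 6: 6 -> fragment 1 completed (1 total).
Step 3: advance 1 -> fork_pos = 7 + 1 = 8. Next multiple of 6 is 12 (not reached); still 1 fragment(s).
Step 4: advance 7 -> fork_pos = 8 + 7 = 15. Reached multiple(s) of 6: 12 -> fragment 2 completed (2 total).
2 fragment(s) completed, covering template[0:12] (2 x 6 = 12). The next fragment, fragment 3, covers template[12:18], so it starts at position 12.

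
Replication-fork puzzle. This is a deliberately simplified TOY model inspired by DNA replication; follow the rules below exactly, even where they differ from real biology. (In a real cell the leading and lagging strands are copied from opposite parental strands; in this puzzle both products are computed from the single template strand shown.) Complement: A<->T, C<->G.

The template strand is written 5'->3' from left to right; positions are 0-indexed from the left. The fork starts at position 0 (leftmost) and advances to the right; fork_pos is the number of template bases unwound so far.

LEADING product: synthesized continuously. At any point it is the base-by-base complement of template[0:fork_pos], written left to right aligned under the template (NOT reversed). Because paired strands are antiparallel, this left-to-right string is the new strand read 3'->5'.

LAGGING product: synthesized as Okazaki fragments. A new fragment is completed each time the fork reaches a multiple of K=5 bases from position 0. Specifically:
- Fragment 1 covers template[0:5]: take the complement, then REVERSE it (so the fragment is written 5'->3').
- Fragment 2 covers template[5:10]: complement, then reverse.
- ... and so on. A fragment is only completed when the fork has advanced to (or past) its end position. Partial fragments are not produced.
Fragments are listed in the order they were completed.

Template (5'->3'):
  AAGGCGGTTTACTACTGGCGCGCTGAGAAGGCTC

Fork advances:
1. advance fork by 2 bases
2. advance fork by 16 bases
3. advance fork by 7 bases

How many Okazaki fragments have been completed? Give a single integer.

Answer: 5

Derivation:
Step 1: advance 2 -> fork_pos = 0 + 2 = 2. Next multiple of 5 is 5 (not reached); still 0 fragment(s).
Step 2: advance 16 -> fork_pos = 2 + 16 = 18. Reached multiple(s) of 5: 5, 10, 15 -> fragments 1-3 completed (3 total).
Step 3: advance 7 -> fork_pos = 18 + 7 = 25. Reached multiple(s) of 5: 20, 25 -> fragments 4-5 completed (5 total).
Check: final fork_pos = 25; the multiples of 5 that are <= 25 are 5..25 -> 25 // 5 = 5 completed fragment(s).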